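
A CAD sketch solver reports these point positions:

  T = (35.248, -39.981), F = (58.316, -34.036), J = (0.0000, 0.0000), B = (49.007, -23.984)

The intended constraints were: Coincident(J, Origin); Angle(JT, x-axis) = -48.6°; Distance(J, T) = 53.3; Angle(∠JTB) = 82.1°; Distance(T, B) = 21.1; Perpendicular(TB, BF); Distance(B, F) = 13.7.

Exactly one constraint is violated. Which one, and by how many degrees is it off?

Perpendicular(TB, BF) — off by 6.50°.

J = (0.00, 0.00) ✓; JT at -48.60° ✓; |JT| = 53.30 ✓; ∠JTB = 82.10° ✓; |TB| = 21.10 ✓; ∠(TB, BF) = 96.50° ✗; |BF| = 13.70 ✓.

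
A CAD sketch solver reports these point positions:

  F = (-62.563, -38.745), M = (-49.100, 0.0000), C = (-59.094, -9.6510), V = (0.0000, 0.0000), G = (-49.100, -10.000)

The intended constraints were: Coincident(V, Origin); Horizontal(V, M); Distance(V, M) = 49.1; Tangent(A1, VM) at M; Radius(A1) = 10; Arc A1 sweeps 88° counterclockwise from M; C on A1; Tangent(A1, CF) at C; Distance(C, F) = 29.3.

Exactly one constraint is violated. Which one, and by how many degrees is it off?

Tangent(A1, CF) at C — off by 4.80°.

V = (0.00, 0.00) ✓; V.y = 0.00, M.y = 0.00 ✓; |VM| = 49.10 ✓; ∠(GM, MV) = 90.00° ✓; |GM| = 10.00 ✓; bearing(G→C) − bearing(G→M) = 88.00° ✓; |GC| = 10.00 ✓; ∠(GC, CF) = 94.80° ✗; |CF| = 29.30 ✓.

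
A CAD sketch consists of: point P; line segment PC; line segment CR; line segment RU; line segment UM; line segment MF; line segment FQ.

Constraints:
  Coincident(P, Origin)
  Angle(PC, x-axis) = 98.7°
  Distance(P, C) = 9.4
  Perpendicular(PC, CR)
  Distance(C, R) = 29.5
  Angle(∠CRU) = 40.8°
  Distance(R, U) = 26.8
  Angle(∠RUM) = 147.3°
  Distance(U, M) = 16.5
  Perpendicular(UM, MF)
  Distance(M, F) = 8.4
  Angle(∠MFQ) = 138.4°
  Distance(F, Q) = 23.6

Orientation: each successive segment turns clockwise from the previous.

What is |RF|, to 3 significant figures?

39.5

P is at the origin; PC runs at 98.7° with length 9.4, so C = (-1.42, 9.29). PC is perpendicular to CR, so CR runs at 8.70°; with |CR| = 29.5, R = (27.7, 13.8). ∠CRU = 40.8° gives RU at -130° from the x-axis; with |RU| = 26.8, U = (10.3, -6.62). ∠RUM = 147.3° gives UM at -163° from the x-axis; with |UM| = 16.5, M = (-5.46, -11.4). The perpendicularity gives MF at right angles to UM, so MF runs at 107°; with |MF| = 8.4, F = (-7.89, -3.35). Then |RF| = |F − R| = 39.5.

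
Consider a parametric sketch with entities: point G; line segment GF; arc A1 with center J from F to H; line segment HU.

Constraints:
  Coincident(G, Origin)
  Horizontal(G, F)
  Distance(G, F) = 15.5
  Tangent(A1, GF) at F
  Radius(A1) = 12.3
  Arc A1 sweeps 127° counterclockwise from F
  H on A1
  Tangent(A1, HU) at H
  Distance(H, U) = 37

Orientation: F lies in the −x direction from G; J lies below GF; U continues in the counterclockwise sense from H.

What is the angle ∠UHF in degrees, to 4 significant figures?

116.5°

G is at the origin; GF is horizontal with |GF| = 15.5 and F on the −x side, so F = (-15.50, 0.000). The tangent condition forces JF to be normal to GF, so J = F + (0, -12.3) = (-15.50, -12.30). On A1, F sits at bearing 90° from J; a 127° counterclockwise sweep puts H at bearing 217°, so H = J + 12.3·(cos 217°, sin 217°) = (-25.32, -19.70). Tangency of A1 to HU means the radius JH is perpendicular to HU, so HU runs along (−sin 217°, cos 217°); with |HU| = 37.0, U = (-3.056, -49.25). Then cos ∠UHF = HU·HF / (|HU||HF|), giving 116.5°.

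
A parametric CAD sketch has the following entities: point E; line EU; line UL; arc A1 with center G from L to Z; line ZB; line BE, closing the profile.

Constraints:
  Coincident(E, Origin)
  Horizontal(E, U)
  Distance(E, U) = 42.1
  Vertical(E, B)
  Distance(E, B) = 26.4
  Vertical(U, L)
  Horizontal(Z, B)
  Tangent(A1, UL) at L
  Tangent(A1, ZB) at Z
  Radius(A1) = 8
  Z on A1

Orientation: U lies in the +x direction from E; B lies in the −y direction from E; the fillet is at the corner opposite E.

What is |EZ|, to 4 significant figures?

43.13

The virtual corner opposite E is at (42.10, -26.40). The tangent condition forces GL to be normal to UL and since A1 is tangent to ZB there, GZ ⟂ ZB, with radius 8.0, so the center G sits 8.0 in from both sides at G = (34.10, -18.40). That places the tangent points at L = (42.10, -18.40) on UL and Z = (34.10, -26.40) on ZB. Then |EZ| = |Z − E| = 43.13.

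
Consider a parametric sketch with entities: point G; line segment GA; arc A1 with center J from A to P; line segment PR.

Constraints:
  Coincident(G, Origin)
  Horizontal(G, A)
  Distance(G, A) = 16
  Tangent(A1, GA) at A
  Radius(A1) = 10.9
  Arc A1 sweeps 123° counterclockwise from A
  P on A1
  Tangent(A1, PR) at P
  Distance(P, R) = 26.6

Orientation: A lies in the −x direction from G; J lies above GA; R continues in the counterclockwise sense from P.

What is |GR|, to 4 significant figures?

44.59

G is at the origin; G and A share the same y with |GA| = 16.0 and A on the −x side, so A = (-16.00, 0.000). The tangent condition forces JA to be normal to GA, so J = A + (0, 10.9) = (-16.00, 10.90). On A1, A sits at bearing -90° from J; a 123° counterclockwise sweep puts P at bearing 33°, so P = J + 10.9·(cos 33°, sin 33°) = (-6.858, 16.84). A1 meets PR tangentially, so JP is at right angles to PR, so PR runs along (−sin 33°, cos 33°); with |PR| = 26.6, R = (-21.35, 39.15). Then |GR| = |R − G| = 44.59.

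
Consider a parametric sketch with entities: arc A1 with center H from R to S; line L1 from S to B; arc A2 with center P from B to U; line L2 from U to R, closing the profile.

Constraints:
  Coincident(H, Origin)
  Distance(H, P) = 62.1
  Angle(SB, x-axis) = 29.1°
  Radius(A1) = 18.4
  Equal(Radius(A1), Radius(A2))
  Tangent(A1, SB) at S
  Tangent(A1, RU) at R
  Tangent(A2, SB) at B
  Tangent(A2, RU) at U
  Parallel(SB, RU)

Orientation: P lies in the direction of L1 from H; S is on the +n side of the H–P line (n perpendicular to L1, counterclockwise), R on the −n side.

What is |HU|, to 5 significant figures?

64.769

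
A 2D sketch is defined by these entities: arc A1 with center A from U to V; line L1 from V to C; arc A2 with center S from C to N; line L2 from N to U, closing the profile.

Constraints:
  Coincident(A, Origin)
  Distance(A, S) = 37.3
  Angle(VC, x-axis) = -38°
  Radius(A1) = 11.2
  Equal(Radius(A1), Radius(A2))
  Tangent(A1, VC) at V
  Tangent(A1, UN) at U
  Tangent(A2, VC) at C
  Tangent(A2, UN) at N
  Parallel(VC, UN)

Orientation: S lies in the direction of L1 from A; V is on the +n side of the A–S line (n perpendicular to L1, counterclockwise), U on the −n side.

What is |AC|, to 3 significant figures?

38.9

The slot axis is L1's direction at -38.0°, so u = (cos -38.0°, sin -38.0°) = (0.788, -0.616) and n = (−sin -38.0°, cos -38.0°) = (0.616, 0.788). A is at the origin and S lies 37.3 along u from A, so S = 37.3·u = (29.4, -23.0). Tangency of A1 to both parallel lines with radius 11.2 puts V and U at A ± 11.2·n: V = (6.90, 8.83), U = (-6.90, -8.83). Equal radii place C and N the same way about S: C = S + 11.2·n = (36.3, -14.1), N = S − 11.2·n = (22.5, -31.8). Then |AC| = |C − A| = 38.9.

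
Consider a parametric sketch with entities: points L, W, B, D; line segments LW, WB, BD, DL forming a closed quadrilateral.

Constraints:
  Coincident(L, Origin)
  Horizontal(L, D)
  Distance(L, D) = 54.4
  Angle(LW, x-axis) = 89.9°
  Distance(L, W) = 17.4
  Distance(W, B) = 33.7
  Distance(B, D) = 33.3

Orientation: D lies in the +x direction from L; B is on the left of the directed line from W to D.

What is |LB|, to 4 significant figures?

41.43

Checks: |WB| = 33.70 ✓; |BD| = 33.30 ✓.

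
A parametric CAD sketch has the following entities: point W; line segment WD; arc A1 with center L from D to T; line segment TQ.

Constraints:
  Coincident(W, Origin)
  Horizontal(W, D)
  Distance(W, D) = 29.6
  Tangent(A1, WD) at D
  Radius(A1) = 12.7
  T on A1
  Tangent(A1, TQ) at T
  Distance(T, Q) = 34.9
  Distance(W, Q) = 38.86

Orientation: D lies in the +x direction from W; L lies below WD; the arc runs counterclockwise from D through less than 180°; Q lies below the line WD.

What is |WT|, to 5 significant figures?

19.526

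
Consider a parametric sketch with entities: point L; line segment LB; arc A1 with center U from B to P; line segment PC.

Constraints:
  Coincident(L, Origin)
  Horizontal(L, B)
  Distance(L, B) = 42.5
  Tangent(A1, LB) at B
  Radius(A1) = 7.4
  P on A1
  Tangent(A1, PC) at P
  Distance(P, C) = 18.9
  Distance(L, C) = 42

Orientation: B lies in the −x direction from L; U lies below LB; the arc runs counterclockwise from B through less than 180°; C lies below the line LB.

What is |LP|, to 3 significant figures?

49.2

Checks: L = (0.00, 0.00) ✓; |UP| = 7.400 ✓; ∠(UP, PC) = 90.00° ✓; |PC| = 18.90 ✓; |LC| = 42.00 ✓.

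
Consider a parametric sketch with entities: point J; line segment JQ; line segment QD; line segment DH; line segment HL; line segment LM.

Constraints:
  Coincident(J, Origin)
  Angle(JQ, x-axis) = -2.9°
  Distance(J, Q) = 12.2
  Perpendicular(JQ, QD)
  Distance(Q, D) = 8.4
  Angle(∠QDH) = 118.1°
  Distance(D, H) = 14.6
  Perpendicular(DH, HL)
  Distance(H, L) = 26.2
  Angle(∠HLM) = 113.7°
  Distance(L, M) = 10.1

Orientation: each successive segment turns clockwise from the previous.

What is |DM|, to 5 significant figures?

30.729

J is at the origin; JQ runs at -2.9° with length 12.2, so Q = (12.184, -0.61723). JQ ⟂ QD, so QD runs at -92.900°; with |QD| = 8.4, D = (11.759, -9.0065). ∠QDH = 118.1° gives DH at -154.80° from the x-axis; with |DH| = 14.6, H = (-1.4511, -15.223). DH ⟂ HL, so HL runs at 115.20°; with |HL| = 26.2, L = (-12.606, 8.4836). ∠HLM = 113.7° gives LM at 48.900° from the x-axis; with |LM| = 10.1, M = (-5.9670, 16.095). Then |DM| = |M − D| = 30.729.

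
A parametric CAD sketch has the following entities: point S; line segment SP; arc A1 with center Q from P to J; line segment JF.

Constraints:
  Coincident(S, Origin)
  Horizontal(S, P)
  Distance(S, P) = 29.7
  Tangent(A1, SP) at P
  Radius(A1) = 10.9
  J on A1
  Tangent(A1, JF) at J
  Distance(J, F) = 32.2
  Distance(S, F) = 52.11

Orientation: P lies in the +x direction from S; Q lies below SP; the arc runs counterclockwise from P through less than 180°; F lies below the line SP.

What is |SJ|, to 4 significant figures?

23.37

Checks: |QJ| = 10.90 ✓; ∠(QJ, JF) = 90.00° ✓; |JF| = 32.20 ✓; |SF| = 52.11 ✓.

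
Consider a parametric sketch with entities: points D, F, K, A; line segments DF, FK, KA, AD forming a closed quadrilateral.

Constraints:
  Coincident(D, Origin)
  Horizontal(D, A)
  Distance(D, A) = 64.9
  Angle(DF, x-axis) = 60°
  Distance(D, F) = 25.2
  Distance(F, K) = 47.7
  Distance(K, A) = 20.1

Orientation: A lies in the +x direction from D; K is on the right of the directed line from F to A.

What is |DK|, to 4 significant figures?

48.86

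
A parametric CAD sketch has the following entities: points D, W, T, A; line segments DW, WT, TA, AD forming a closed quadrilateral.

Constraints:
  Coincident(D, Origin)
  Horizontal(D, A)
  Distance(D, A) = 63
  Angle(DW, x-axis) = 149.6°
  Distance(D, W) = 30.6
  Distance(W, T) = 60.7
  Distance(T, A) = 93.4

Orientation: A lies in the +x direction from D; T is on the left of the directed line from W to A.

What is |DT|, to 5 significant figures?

69.730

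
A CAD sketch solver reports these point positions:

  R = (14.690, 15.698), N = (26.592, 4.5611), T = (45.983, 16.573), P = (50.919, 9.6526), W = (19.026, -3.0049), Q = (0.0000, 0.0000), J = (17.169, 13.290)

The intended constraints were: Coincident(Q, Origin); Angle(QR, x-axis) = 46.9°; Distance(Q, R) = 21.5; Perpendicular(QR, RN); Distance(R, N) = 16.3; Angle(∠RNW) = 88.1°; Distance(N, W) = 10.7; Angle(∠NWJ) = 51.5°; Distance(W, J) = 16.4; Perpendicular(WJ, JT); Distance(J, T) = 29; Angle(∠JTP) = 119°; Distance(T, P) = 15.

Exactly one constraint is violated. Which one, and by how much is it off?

Distance(T, P) = 15 — off by 6.50.

Q = (0.00, 0.00) ✓; QR at 46.90° ✓; |QR| = 21.50 ✓; ∠(QR, RN) = 90.00° ✓; |RN| = 16.30 ✓; ∠RNW = 88.10° ✓; |NW| = 10.70 ✓; ∠NWJ = 51.50° ✓; |WJ| = 16.40 ✓; ∠(WJ, JT) = 90.00° ✓; |JT| = 29.00 ✓; ∠JTP = 119.0° ✓; |TP| = 8.500 ✗.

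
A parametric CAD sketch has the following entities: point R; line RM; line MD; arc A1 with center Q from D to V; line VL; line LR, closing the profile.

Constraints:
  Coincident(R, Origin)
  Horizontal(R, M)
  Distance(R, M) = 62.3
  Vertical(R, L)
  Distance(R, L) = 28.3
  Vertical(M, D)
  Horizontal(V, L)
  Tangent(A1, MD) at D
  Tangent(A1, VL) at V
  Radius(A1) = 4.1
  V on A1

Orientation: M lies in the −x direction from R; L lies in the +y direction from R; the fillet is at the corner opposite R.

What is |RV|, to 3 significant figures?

64.7

The virtual corner opposite R is at (-62.3, 28.3). Tangency of A1 to MD means the radius QD is perpendicular to MD and tangency of A1 to VL means the radius QV is perpendicular to VL, with radius 4.1, so the center Q sits 4.1 in from both sides at Q = (-58.2, 24.2). That places the tangent points at D = (-62.3, 24.2) on MD and V = (-58.2, 28.3) on VL. Then |RV| = |V − R| = 64.7.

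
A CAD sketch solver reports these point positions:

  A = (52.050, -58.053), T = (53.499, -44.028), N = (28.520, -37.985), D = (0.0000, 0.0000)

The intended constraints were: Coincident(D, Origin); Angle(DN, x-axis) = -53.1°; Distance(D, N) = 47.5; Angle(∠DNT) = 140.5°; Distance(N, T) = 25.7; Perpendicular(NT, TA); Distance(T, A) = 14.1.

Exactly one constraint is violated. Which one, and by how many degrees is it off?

Perpendicular(NT, TA) — off by 7.70°.

D = (0.00, 0.00) ✓; DN at -53.10° ✓; |DN| = 47.50 ✓; ∠DNT = 140.5° ✓; |NT| = 25.70 ✓; ∠(NT, TA) = 82.30° ✗; |TA| = 14.10 ✓.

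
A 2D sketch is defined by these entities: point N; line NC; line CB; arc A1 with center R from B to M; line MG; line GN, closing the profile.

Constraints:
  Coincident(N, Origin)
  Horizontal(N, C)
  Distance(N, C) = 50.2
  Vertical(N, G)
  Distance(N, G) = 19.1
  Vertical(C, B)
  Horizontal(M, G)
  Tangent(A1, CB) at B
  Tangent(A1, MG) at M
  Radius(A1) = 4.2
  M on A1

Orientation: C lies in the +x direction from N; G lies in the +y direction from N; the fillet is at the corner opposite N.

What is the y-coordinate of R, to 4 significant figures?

14.90

N is at the origin; N and C share the same y with |NC| = 50.2 and C on the +x side, so C = (50.20, 0.000). NG is vertical with |NG| = 19.1 and G on the +y side, so G = (0.000, 19.10). The virtual corner opposite N is at (50.20, 19.10). A1 meets CB tangentially, so RB is at right angles to CB and the tangent condition forces RM to be normal to MG, with radius 4.2, so the center R sits 4.2 in from both sides at R = (46.00, 14.90). So R.y = 14.90.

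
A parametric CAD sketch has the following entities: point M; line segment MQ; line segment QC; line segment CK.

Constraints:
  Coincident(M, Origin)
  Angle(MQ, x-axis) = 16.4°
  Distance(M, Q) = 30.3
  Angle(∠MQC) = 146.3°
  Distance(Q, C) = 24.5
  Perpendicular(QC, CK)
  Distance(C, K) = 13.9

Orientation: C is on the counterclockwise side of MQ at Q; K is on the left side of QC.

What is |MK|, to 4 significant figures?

49.79

M is at the origin; MQ runs at 16.4° with length 30.3, so Q = 30.3·(cos 16.4°, sin 16.4°) = (29.07, 8.555). ∠MQC = 146.3°, so QC runs at 16.4° + (180° − 146.3°) = 50.10° from the x-axis; with |QC| = 24.5, C = Q + 24.5·(cos 50.10°, sin 50.10°) = (44.78, 27.35). QC ⟂ CK; with |CK| = 13.9 on the left of QC, K = C + 13.9·(-0.7672, 0.6414) = (34.12, 36.27). Then |MK| = |K − M| = 49.79.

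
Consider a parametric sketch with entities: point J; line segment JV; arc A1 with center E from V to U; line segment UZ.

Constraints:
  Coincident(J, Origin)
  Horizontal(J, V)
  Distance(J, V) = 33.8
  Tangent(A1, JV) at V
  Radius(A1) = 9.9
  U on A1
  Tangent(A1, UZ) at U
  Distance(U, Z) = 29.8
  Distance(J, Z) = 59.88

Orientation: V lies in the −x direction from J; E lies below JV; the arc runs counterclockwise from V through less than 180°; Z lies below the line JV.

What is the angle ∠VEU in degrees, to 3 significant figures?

86.8°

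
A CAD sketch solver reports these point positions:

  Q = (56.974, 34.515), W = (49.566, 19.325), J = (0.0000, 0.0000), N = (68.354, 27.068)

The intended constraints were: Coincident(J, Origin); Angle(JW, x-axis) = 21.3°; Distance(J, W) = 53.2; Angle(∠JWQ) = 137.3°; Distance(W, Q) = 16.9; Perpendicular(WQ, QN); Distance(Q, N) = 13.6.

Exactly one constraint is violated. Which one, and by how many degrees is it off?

Perpendicular(WQ, QN) — off by 7.20°.

J = (0.00, 0.00) ✓; JW at 21.30° ✓; |JW| = 53.20 ✓; ∠JWQ = 137.3° ✓; |WQ| = 16.90 ✓; ∠(WQ, QN) = 97.20° ✗; |QN| = 13.60 ✓.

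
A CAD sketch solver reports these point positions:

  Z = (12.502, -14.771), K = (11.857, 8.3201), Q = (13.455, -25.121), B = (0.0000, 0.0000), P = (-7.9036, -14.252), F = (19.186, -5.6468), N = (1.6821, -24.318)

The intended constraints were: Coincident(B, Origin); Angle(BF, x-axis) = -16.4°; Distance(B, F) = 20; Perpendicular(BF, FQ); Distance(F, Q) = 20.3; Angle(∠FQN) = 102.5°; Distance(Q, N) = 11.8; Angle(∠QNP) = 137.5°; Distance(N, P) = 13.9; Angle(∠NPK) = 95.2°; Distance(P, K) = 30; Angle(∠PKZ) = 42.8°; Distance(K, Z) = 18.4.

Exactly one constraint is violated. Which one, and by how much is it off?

Distance(K, Z) = 18.4 — off by 4.70.

B = (0.00, 0.00) ✓; BF at -16.40° ✓; |BF| = 20.00 ✓; ∠(BF, FQ) = 90.00° ✓; |FQ| = 20.30 ✓; ∠FQN = 102.5° ✓; |QN| = 11.80 ✓; ∠QNP = 137.5° ✓; |NP| = 13.90 ✓; ∠NPK = 95.20° ✓; |PK| = 30.00 ✓; ∠PKZ = 42.80° ✓; |KZ| = 23.10 ✗.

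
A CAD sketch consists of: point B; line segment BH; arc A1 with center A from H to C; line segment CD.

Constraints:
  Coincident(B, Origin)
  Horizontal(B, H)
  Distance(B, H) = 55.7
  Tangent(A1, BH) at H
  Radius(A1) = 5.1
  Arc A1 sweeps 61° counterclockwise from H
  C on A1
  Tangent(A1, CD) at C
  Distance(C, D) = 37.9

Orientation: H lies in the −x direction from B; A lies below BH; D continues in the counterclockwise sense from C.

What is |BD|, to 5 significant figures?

86.300

B is at the origin; BH is horizontal with |BH| = 55.7 and H on the −x side, so H = (-55.700, 0.0000). Tangency of A1 to BH means the radius AH is perpendicular to BH, so A = H + (0, -5.1) = (-55.700, -5.1000). On A1, H sits at bearing 90° from A; a 61° counterclockwise sweep puts C at bearing 151°, so C = A + 5.1·(cos 151°, sin 151°) = (-60.161, -2.6275). The tangent condition forces AC to be normal to CD, so CD runs along (−sin 151°, cos 151°); with |CD| = 37.9, D = (-78.535, -35.776). Then |BD| = |D − B| = 86.300.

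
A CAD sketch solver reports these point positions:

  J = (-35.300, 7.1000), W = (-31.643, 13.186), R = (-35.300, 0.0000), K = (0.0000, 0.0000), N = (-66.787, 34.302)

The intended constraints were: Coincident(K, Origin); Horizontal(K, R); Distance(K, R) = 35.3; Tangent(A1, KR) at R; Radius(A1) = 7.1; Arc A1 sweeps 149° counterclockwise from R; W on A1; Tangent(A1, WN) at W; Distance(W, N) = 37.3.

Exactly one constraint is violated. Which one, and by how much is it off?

Distance(W, N) = 37.3 — off by 3.70.

K = (0.00, 0.00) ✓; K.y = 0.00, R.y = 0.00 ✓; |KR| = 35.30 ✓; ∠(JR, RK) = 90.00° ✓; |JR| = 7.100 ✓; bearing(J→W) − bearing(J→R) = 149.0° ✓; |JW| = 7.100 ✓; ∠(JW, WN) = 90.00° ✓; |WN| = 41.00 ✗.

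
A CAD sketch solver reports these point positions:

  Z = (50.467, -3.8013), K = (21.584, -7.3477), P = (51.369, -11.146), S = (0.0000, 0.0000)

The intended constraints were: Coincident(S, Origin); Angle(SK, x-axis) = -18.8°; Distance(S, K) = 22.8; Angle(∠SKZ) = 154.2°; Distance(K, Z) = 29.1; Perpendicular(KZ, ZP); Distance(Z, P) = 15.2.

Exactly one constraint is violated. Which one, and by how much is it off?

Distance(Z, P) = 15.2 — off by 7.80.

S = (0.00, 0.00) ✓; SK at -18.80° ✓; |SK| = 22.80 ✓; ∠SKZ = 154.2° ✓; |KZ| = 29.10 ✓; ∠(KZ, ZP) = 90.00° ✓; |ZP| = 7.400 ✗.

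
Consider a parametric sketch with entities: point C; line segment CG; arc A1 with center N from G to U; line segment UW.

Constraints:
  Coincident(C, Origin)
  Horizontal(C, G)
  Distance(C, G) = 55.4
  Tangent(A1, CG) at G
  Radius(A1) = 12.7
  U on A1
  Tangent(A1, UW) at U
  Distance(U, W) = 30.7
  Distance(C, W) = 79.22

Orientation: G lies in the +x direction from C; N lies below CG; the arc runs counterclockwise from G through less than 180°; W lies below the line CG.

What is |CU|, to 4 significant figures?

50.31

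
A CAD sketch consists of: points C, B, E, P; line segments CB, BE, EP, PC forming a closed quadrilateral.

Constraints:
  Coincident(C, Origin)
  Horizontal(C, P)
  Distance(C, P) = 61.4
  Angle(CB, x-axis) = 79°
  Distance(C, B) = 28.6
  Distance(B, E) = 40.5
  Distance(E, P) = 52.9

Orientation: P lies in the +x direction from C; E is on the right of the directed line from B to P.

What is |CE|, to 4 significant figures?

15.71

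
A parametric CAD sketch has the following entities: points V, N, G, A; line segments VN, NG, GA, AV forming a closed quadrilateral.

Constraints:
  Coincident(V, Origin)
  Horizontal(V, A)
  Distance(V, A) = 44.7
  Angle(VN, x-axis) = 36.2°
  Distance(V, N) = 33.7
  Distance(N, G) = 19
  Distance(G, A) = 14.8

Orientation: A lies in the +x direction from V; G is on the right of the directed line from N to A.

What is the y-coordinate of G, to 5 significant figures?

1.1030

V is at the origin; VA is horizontal with |VA| = 44.7 and A in +x, so A = (44.7, 0). VN runs at 36.2° with |VN| = 33.7, so N = (27.195, 19.903). G is determined by |NG| = 19.0 and |GA| = 14.8 together: it lies at the intersection of circle(N, 19.0) and circle(A, 14.8). With |NA| = 26.506, the foot of the radical line on NA is 15.931 from N and the perpendicular offset is √(19.0² − 15.931²) = 10.354. Taking the right-of-NA solution: G = (29.941, 1.1030).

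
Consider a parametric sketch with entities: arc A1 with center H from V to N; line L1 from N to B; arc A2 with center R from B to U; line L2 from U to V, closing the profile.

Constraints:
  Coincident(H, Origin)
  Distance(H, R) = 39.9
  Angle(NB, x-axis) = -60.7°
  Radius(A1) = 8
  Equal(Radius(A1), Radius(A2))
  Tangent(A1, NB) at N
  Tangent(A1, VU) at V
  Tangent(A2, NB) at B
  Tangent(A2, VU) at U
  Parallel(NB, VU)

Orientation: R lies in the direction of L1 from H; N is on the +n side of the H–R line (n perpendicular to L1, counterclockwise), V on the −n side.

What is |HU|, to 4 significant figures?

40.69

The slot axis is L1's direction at -60.7°, so u = (cos -60.7°, sin -60.7°) = (0.4894, -0.8721) and n = (−sin -60.7°, cos -60.7°) = (0.8721, 0.4894). H is at the origin and R lies 39.9 along u from H, so R = 39.9·u = (19.53, -34.80). Tangency of A1 to both parallel lines with radius 8.0 puts N and V at H ± 8.0·n: N = (6.977, 3.915), V = (-6.977, -3.915). Equal radii place B and U the same way about R: B = R + 8.0·n = (26.50, -30.88), U = R − 8.0·n = (12.55, -38.71). Then |HU| = |U − H| = 40.69.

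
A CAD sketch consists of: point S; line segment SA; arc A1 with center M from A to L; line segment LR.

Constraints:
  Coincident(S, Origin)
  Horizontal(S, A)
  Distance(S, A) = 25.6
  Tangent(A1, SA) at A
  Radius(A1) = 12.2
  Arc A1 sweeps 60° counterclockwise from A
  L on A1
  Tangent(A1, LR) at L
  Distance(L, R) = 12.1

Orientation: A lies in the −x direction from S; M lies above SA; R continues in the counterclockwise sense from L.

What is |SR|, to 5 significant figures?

18.857

S is at the origin; S and A share the same y with |SA| = 25.6 and A on the −x side, so A = (-25.600, 0.0000). Since A1 is tangent to SA there, MA ⟂ SA, so M = A + (0, 12.2) = (-25.600, 12.200). On A1, A sits at bearing -90° from M; a 60° counterclockwise sweep puts L at bearing -30°, so L = M + 12.2·(cos -30°, sin -30°) = (-15.034, 6.1000). The tangent condition forces ML to be normal to LR, so LR runs along (−sin -30°, cos -30°); with |LR| = 12.1, R = (-8.9845, 16.579). Then |SR| = |R − S| = 18.857.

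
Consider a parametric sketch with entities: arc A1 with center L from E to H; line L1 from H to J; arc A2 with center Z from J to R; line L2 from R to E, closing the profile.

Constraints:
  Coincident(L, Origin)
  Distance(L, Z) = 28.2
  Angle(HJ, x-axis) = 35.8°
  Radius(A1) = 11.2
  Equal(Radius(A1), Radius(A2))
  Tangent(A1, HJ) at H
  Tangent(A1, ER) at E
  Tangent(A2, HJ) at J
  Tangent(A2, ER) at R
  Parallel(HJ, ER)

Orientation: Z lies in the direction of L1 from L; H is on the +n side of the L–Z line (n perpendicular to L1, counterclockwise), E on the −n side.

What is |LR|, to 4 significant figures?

30.34

The slot axis is L1's direction at 35.8°, so u = (cos 35.8°, sin 35.8°) = (0.8111, 0.5850) and n = (−sin 35.8°, cos 35.8°) = (-0.5850, 0.8111). L is at the origin and Z lies 28.2 along u from L, so Z = 28.2·u = (22.87, 16.50). Tangency of A1 to both parallel lines with radius 11.2 puts H and E at L ± 11.2·n: H = (-6.552, 9.084), E = (6.552, -9.084). Equal radii place J and R the same way about Z: J = Z + 11.2·n = (16.32, 25.58), R = Z − 11.2·n = (29.42, 7.412). Then |LR| = |R − L| = 30.34.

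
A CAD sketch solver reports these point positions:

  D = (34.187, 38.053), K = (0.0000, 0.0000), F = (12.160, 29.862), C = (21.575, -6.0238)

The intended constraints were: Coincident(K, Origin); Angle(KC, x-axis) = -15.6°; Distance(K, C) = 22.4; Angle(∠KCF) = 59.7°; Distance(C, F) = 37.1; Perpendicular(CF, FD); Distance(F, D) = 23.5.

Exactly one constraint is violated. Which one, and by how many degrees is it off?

Perpendicular(CF, FD) — off by 5.70°.

K = (0.00, 0.00) ✓; KC at -15.60° ✓; |KC| = 22.40 ✓; ∠KCF = 59.70° ✓; |CF| = 37.10 ✓; ∠(CF, FD) = 84.30° ✗; |FD| = 23.50 ✓.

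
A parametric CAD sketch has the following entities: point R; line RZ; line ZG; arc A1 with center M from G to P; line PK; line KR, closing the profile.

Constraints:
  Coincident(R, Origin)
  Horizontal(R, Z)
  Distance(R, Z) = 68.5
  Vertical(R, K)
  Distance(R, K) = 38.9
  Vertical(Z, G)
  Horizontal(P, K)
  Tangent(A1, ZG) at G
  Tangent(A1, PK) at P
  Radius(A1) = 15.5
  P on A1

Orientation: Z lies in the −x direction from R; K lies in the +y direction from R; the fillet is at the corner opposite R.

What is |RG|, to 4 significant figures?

72.39

R is at the origin; RZ is horizontal with |RZ| = 68.5 and Z on the −x side, so Z = (-68.50, 0.000). RK is vertical with |RK| = 38.9 and K on the +y side, so K = (0.000, 38.90). The virtual corner opposite R is at (-68.50, 38.90). Since A1 is tangent to ZG there, MG ⟂ ZG and A1 meets PK tangentially, so MP is at right angles to PK, with radius 15.5, so the center M sits 15.5 in from both sides at M = (-53.00, 23.40). That places the tangent points at G = (-68.50, 23.40) on ZG and P = (-53.00, 38.90) on PK. Then |RG| = |G − R| = 72.39.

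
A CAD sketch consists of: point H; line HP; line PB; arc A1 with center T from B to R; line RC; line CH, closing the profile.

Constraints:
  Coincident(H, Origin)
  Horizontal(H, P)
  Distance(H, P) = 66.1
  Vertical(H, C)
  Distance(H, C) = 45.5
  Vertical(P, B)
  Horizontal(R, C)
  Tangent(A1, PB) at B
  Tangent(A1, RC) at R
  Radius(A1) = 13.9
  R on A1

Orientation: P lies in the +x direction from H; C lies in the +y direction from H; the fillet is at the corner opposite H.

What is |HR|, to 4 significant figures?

69.25

H is at the origin; HP is horizontal with |HP| = 66.1 and P on the +x side, so P = (66.10, 0.000). HC is vertical with |HC| = 45.5 and C on the +y side, so C = (0.000, 45.50). The virtual corner opposite H is at (66.10, 45.50). A1 meets PB tangentially, so TB is at right angles to PB and the tangent condition forces TR to be normal to RC, with radius 13.9, so the center T sits 13.9 in from both sides at T = (52.20, 31.60). That places the tangent points at B = (66.10, 31.60) on PB and R = (52.20, 45.50) on RC. Then |HR| = |R − H| = 69.25.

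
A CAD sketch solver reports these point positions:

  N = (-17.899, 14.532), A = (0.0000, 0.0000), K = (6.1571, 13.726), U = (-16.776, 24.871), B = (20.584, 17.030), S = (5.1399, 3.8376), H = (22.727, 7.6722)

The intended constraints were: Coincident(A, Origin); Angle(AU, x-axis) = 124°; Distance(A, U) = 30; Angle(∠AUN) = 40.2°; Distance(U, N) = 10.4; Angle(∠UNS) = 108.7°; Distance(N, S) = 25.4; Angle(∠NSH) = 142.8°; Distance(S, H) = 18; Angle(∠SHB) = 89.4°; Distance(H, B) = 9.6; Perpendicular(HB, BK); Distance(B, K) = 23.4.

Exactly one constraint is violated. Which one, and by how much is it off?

Distance(B, K) = 23.4 — off by 8.60.

A = (0.00, 0.00) ✓; AU at 124.0° ✓; |AU| = 30.00 ✓; ∠AUN = 40.20° ✓; |UN| = 10.40 ✓; ∠UNS = 108.7° ✓; |NS| = 25.40 ✓; ∠NSH = 142.8° ✓; |SH| = 18.00 ✓; ∠SHB = 89.40° ✓; |HB| = 9.600 ✓; ∠(HB, BK) = 90.00° ✓; |BK| = 14.80 ✗.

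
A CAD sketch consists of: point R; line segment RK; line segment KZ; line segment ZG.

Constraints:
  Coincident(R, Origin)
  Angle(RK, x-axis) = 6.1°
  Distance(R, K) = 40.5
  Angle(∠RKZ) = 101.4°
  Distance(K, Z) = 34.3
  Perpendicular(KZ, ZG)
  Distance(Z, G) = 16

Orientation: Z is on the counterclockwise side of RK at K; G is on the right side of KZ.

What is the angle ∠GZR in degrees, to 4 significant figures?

133.2°

R is at the origin; RK runs at 6.1° with length 40.5, so K = 40.5·(cos 6.1°, sin 6.1°) = (40.27, 4.304). ∠RKZ = 101.4°, so KZ runs at 6.1° + (180° − 101.4°) = 84.70° from the x-axis; with |KZ| = 34.3, Z = K + 34.3·(cos 84.70°, sin 84.70°) = (43.44, 38.46). KZ is perpendicular to ZG; with |ZG| = 16.0 on the right of KZ, G = Z + 16.0·(0.9957, -0.09237) = (59.37, 36.98). Then cos ∠GZR = ZG·ZR / (|ZG||ZR|), giving 133.2°.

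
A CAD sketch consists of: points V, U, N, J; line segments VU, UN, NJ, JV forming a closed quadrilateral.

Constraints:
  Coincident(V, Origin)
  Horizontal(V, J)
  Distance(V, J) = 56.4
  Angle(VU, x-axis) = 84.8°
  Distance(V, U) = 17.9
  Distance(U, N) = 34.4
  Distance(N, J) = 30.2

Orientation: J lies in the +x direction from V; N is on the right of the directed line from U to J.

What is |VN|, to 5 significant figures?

27.335

V is at the origin; V and J share the same y with |VJ| = 56.4 and J in +x, so J = (56.4, 0). VU runs at 84.8° with |VU| = 17.9, so U = (1.6223, 17.826). N is determined by |UN| = 34.4 and |NJ| = 30.2 together: it lies at the intersection of circle(U, 34.4) and circle(J, 30.2). With |UJ| = 57.605, the foot of the radical line on UJ is 31.158 from U and the perpendicular offset is √(34.4² − 31.158²) = 14.579. Taking the right-of-UJ solution: N = (26.739, -5.6794).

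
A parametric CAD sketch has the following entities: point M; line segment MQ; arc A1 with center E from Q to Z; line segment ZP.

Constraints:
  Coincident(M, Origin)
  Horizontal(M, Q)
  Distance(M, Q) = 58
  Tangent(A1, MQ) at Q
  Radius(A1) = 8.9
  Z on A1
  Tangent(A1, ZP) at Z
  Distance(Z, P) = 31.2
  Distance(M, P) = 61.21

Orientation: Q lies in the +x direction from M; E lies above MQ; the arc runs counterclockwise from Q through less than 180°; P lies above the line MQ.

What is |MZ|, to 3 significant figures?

66.7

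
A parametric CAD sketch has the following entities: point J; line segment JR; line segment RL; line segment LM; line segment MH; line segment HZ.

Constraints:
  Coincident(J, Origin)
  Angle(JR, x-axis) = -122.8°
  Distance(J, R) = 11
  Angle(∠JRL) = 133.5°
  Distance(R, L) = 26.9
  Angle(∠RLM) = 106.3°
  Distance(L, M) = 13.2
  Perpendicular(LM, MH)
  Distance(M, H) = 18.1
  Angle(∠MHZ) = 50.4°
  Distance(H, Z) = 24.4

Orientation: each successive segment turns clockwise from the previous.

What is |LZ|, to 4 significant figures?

6.152

LM ⟂ MH, so MH runs at 27.00°; with |MH| = 18.1, H = (-22.26, 5.738). ∠MHZ = 50.4° gives HZ at -102.6° from the x-axis; with |HZ| = 24.4, Z = (-27.58, -18.07). Then |LZ| = |Z − L| = 6.152.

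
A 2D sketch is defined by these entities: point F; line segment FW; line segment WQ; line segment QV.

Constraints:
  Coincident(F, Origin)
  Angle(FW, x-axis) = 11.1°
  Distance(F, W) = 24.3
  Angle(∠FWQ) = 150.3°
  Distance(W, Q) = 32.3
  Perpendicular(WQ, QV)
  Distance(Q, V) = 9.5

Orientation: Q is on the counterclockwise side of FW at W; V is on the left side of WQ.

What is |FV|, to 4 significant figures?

53.47

F is at the origin; FW runs at 11.1° with length 24.3, so W = 24.3·(cos 11.1°, sin 11.1°) = (23.85, 4.678). ∠FWQ = 150.3°, so WQ runs at 11.1° + (180° − 150.3°) = 40.80° from the x-axis; with |WQ| = 32.3, Q = W + 32.3·(cos 40.80°, sin 40.80°) = (48.30, 25.78). The perpendicularity gives QV at right angles to WQ; with |QV| = 9.5 on the left of WQ, V = Q + 9.5·(-0.6534, 0.7570) = (42.09, 32.98). Then |FV| = |V − F| = 53.47.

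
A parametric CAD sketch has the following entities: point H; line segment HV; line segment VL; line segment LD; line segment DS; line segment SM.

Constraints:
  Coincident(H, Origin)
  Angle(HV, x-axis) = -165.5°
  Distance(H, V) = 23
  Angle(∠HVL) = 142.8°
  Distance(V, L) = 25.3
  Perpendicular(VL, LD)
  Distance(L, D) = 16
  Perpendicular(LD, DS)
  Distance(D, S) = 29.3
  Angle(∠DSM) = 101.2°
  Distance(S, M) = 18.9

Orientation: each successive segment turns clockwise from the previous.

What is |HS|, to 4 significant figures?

14.47

H is at the origin; HV runs at -165.5° with length 23.0, so V = (-22.27, -5.759). ∠HVL = 142.8° gives VL at 157.3° from the x-axis; with |VL| = 25.3, L = (-45.61, 4.005). VL is perpendicular to LD, so LD runs at 67.30°; with |LD| = 16.0, D = (-39.43, 18.77). LD is perpendicular to DS, so DS runs at -22.70°; with |DS| = 29.3, S = (-12.40, 7.458). Then |HS| = |S − H| = 14.47.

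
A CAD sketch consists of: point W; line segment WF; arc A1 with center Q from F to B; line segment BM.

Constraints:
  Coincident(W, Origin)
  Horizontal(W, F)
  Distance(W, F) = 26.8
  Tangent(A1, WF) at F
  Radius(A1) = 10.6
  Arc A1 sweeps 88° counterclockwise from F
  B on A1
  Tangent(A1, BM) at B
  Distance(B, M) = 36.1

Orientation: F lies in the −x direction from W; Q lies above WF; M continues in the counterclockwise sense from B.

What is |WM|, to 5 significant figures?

48.660

W is at the origin; WF is horizontal with |WF| = 26.8 and F on the −x side, so F = (-26.800, 0.0000). The tangent condition forces QF to be normal to WF, so Q = F + (0, 10.6) = (-26.800, 10.600). On A1, F sits at bearing -90° from Q; an 88° counterclockwise sweep puts B at bearing -2°, so B = Q + 10.6·(cos -2°, sin -2°) = (-16.206, 10.230). A1 meets BM tangentially, so QB is at right angles to BM, so BM runs along (−sin -2°, cos -2°); with |BM| = 36.1, M = (-14.947, 46.308). Then |WM| = |M − W| = 48.660.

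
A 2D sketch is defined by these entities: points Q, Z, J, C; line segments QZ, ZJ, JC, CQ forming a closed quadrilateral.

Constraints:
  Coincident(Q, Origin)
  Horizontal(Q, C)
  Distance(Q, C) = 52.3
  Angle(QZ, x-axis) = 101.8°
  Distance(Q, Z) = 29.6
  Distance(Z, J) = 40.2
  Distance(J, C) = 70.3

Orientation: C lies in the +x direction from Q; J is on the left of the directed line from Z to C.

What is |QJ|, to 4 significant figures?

63.84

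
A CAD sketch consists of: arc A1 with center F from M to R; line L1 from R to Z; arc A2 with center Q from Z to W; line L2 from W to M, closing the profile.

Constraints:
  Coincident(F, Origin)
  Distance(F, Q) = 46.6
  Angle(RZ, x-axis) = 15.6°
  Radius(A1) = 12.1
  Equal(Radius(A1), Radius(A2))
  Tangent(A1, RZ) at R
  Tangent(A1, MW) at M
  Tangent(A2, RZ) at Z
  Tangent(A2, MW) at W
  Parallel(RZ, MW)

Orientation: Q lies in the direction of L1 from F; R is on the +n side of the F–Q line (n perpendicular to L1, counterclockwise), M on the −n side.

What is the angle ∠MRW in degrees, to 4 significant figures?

62.56°

The slot axis is L1's direction at 15.6°, so u = (cos 15.6°, sin 15.6°) = (0.9632, 0.2689) and n = (−sin 15.6°, cos 15.6°) = (-0.2689, 0.9632). F is at the origin and Q lies 46.6 along u from F, so Q = 46.6·u = (44.88, 12.53). Tangency of A1 to both parallel lines with radius 12.1 puts R and M at F ± 12.1·n: R = (-3.254, 11.65), M = (3.254, -11.65). Equal radii place Z and W the same way about Q: Z = Q + 12.1·n = (41.63, 24.19), W = Q − 12.1·n = (48.14, 0.8774). Then cos ∠MRW = RM·RW / (|RM||RW|), giving 62.56°.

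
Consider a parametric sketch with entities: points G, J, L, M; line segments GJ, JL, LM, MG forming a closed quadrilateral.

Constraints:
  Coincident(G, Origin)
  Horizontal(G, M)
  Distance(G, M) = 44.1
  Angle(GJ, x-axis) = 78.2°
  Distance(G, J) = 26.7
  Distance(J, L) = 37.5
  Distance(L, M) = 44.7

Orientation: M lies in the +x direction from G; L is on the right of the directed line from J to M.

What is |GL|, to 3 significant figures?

11.1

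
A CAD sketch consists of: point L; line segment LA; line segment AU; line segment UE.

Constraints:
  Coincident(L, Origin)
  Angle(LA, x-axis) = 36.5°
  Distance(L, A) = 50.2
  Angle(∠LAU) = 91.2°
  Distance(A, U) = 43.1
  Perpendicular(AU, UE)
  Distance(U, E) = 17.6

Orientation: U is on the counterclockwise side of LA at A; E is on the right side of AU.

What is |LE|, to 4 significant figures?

80.90

∠LAU = 91.2°, so AU runs at 36.5° + (180° − 91.2°) = 125.3° from the x-axis; with |AU| = 43.1, U = A + 43.1·(cos 125.3°, sin 125.3°) = (15.45, 65.04). AU ⟂ UE; with |UE| = 17.6 on the right of AU, E = U + 17.6·(0.8161, 0.5779) = (29.81, 75.21). Then |LE| = |E − L| = 80.90.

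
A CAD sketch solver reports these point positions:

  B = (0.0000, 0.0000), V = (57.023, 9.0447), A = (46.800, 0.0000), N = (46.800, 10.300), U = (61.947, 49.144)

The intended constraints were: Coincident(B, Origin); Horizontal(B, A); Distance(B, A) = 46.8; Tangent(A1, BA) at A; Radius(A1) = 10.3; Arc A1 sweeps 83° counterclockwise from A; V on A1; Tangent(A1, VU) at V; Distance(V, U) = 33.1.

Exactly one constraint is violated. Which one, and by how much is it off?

Distance(V, U) = 33.1 — off by 7.30.

B = (0.00, 0.00) ✓; B.y = 0.00, A.y = 0.00 ✓; |BA| = 46.80 ✓; ∠(NA, AB) = 90.00° ✓; |NA| = 10.30 ✓; bearing(N→V) − bearing(N→A) = 83.00° ✓; |NV| = 10.30 ✓; ∠(NV, VU) = 90.00° ✓; |VU| = 40.40 ✗.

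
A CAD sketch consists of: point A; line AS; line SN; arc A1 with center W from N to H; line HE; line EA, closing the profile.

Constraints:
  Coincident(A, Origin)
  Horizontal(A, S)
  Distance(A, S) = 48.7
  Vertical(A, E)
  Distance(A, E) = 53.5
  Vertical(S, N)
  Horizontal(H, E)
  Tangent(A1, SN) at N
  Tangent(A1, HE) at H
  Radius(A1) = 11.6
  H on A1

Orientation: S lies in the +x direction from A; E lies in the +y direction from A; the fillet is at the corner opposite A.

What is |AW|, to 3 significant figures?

56.0

A is at the origin; A and S share the same y with |AS| = 48.7 and S on the +x side, so S = (48.7, 0.00). A and E share the same x with |AE| = 53.5 and E on the +y side, so E = (0.00, 53.5). The virtual corner opposite A is at (48.7, 53.5). A1 meets SN tangentially, so WN is at right angles to SN and tangency of A1 to HE means the radius WH is perpendicular to HE, with radius 11.6, so the center W sits 11.6 in from both sides at W = (37.1, 41.9). Then |AW| = |W − A| = 56.0.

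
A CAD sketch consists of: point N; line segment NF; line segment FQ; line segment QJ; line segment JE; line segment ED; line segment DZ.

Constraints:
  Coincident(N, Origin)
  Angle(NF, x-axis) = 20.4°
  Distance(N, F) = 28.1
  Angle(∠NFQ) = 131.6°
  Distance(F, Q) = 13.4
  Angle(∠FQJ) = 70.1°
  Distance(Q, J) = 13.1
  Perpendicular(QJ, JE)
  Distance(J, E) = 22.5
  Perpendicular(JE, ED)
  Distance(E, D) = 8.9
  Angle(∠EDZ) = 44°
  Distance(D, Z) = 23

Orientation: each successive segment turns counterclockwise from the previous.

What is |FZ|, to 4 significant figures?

17.29

The perpendicularity gives ED at right angles to JE, so ED runs at -1.300°; with |ED| = 8.9, D = (26.47, -0.1109). ∠EDZ = 44.0° gives DZ at 134.7° from the x-axis; with |DZ| = 23.0, Z = (10.30, 16.24). Then |FZ| = |Z − F| = 17.29.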